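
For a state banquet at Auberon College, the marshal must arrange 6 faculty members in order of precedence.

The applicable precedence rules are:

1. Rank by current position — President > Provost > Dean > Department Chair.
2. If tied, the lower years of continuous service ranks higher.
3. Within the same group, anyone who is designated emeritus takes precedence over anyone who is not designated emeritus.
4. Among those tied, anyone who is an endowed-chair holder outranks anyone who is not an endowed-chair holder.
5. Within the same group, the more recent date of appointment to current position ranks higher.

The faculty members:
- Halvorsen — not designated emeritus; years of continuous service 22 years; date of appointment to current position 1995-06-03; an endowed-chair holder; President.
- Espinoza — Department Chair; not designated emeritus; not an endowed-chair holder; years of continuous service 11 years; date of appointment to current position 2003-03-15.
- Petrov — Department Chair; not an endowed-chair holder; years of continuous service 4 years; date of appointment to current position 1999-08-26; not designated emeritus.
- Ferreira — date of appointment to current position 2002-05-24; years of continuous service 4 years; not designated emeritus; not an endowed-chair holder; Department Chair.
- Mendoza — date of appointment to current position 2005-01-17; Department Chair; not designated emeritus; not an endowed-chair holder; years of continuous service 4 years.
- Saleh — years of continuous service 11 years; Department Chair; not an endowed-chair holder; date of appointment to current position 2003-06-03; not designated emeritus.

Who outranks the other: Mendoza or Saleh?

By current position: Halvorsen (President); then Mendoza, Ferreira, Petrov, Saleh and Espinoza (Department Chair).
Among Mendoza, Ferreira, Petrov, Saleh and Espinoza, by years of continuous service (lower first): Mendoza, Ferreira and Petrov (4 years) before Saleh and Espinoza (11 years).
Mendoza, Ferreira and Petrov are each not designated emeritus, so the next rule applies.
Mendoza, Ferreira and Petrov are each not an endowed-chair holder, so the next rule applies.
Among Mendoza, Ferreira and Petrov, by date of appointment to current position (later first): Mendoza (2005-01-17) before Ferreira (2002-05-24) before Petrov (1999-08-26).
Saleh and Espinoza are each not designated emeritus, so the next rule applies.
Saleh and Espinoza are each not an endowed-chair holder, so the next rule applies.
Among Saleh and Espinoza, by date of appointment to current position (later first): Saleh (2003-06-03) before Espinoza (2003-03-15).
So Mendoza takes precedence.

Mendoza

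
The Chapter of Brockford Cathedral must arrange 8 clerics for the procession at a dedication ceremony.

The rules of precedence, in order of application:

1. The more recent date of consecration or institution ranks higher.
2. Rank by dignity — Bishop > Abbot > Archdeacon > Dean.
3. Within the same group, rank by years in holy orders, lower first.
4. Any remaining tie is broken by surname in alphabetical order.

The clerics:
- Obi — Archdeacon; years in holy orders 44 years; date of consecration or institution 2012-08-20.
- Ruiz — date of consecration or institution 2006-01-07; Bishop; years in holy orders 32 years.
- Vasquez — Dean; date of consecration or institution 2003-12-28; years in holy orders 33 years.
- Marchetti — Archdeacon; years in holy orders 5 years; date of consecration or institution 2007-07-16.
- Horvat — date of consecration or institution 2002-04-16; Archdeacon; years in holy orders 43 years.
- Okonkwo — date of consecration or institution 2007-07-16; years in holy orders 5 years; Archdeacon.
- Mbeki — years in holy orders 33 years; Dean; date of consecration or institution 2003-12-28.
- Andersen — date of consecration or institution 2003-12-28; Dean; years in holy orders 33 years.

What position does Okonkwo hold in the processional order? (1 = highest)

3

By date of consecration or institution (later first): Obi (2012-08-20); then Marchetti and Okonkwo (both 2007-07-16); then Ruiz (2006-01-07); then Andersen, Mbeki and Vasquez (each 2003-12-28); then Horvat (2002-04-16).
Marchetti and Okonkwo are each Archdeacon, so the next rule applies.
Marchetti and Okonkwo both have years in holy orders 5 years, so the next rule applies.
Among Marchetti and Okonkwo, alphabetically by surname: Marchetti before Okonkwo.
Andersen, Mbeki and Vasquez are each Dean, so the next rule applies.
Andersen, Mbeki and Vasquez all have years in holy orders 33 years, so the next rule applies.
Among Andersen, Mbeki and Vasquez, alphabetically by surname: Andersen before Mbeki before Vasquez.
Order: Obi, Marchetti, Okonkwo, Ruiz, Andersen, Mbeki, Vasquez, Horvat. So position 3.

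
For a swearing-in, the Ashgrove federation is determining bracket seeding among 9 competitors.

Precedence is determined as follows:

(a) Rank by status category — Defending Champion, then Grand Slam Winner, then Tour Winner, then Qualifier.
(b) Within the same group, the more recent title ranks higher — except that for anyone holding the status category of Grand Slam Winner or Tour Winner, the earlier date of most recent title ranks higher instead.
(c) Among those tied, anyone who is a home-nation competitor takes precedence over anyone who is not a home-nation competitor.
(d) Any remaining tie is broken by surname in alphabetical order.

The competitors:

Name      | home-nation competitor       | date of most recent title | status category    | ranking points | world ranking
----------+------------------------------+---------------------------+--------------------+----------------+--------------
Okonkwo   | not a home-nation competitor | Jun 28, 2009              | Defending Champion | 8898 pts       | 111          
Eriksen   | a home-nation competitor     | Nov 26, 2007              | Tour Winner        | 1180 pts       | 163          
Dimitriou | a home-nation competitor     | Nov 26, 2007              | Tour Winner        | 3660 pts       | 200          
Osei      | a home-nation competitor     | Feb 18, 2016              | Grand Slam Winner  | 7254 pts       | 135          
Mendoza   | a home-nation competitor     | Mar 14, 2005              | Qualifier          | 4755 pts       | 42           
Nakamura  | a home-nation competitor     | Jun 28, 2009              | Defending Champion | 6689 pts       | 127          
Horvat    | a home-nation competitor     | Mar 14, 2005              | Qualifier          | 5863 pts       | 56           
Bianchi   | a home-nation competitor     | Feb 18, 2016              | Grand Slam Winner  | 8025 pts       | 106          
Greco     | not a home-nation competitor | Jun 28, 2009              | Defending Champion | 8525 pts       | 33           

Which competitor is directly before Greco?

Nakamura

By status category: Nakamura, Greco and Okonkwo (Defending Champion); then Bianchi and Osei (Grand Slam Winner); then Dimitriou and Eriksen (Tour Winner); then Horvat and Mendoza (Qualifier).
Nakamura, Greco and Okonkwo all have date of most recent title Jun 28, 2009, so the next rule applies.
Among Nakamura, Greco and Okonkwo, a home-nation competitor before not a home-nation competitor: Nakamura (a home-nation competitor) before Greco and Okonkwo (not a home-nation competitor).
Among Greco and Okonkwo, alphabetically by surname: Greco before Okonkwo.
Bianchi and Osei both have date of most recent title Feb 18, 2016, so the next rule applies.
Bianchi and Osei are each a home-nation competitor, so the next rule applies.
Among Bianchi and Osei, alphabetically by surname: Bianchi before Osei.
Dimitriou and Eriksen both have date of most recent title Nov 26, 2007, so the next rule applies.
Dimitriou and Eriksen are each a home-nation competitor, so the next rule applies.
Among Dimitriou and Eriksen, alphabetically by surname: Dimitriou before Eriksen.
Horvat and Mendoza both have date of most recent title Mar 14, 2005, so the next rule applies.
Horvat and Mendoza are each a home-nation competitor, so the next rule applies.
Among Horvat and Mendoza, alphabetically by surname: Horvat before Mendoza.
Order: Nakamura, Greco, Okonkwo, Bianchi, Osei, Dimitriou, Eriksen, Horvat, Mendoza.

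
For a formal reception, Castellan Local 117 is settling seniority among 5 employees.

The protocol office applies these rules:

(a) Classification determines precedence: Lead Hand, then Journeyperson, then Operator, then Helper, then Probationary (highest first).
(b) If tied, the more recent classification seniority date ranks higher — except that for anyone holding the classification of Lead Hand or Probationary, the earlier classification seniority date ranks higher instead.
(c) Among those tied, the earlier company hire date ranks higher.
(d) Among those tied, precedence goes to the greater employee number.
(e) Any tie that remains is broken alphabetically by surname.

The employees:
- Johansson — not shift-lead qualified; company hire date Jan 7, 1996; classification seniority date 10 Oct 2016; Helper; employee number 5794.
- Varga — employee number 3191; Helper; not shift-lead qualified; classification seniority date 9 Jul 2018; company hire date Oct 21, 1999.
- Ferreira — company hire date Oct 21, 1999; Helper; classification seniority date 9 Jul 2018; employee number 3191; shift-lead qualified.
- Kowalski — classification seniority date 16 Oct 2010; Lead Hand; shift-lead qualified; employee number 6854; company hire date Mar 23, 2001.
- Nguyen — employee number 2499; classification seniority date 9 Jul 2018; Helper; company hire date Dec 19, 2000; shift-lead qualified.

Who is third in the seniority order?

By classification: Kowalski (Lead Hand); then Ferreira, Varga, Nguyen and Johansson (Helper).
Among Ferreira, Varga, Nguyen and Johansson, by classification seniority date (later first): Ferreira, Varga and Nguyen (9 Jul 2018) before Johansson (10 Oct 2016).
Among Ferreira, Varga and Nguyen, by company hire date (earlier first): Ferreira and Varga (Oct 21, 1999) before Nguyen (Dec 19, 2000).
Ferreira and Varga both have employee number 3191, so the next rule applies.
Among Ferreira and Varga, alphabetically by surname: Ferreira before Varga.
Order: Kowalski, Ferreira, Varga, Nguyen, Johansson.

Varga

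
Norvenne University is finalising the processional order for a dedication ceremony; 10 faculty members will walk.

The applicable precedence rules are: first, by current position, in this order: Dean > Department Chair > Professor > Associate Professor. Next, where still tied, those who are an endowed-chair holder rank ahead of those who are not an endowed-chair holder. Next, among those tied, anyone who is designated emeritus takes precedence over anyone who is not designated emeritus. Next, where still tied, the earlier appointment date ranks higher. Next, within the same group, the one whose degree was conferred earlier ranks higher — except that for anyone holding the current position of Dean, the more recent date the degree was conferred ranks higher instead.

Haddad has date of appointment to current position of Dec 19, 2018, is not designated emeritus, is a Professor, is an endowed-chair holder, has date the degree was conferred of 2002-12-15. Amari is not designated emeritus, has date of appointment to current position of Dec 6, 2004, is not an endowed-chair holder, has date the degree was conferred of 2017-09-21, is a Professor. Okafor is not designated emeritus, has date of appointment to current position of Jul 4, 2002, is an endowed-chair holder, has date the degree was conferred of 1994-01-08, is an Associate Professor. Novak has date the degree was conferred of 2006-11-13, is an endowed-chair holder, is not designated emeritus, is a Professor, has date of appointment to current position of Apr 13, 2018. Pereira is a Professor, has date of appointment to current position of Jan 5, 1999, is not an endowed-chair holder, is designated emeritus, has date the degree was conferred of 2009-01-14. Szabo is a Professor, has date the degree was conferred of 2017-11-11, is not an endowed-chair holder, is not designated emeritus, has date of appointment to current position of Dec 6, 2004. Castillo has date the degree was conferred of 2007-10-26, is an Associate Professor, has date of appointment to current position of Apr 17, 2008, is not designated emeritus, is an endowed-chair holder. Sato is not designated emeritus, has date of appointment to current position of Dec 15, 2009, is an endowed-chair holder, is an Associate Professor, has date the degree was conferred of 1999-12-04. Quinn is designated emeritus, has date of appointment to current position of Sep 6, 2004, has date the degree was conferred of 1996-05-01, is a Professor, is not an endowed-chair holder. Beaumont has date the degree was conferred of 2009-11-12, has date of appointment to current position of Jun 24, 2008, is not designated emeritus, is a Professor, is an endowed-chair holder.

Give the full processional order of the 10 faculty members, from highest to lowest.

By current position: Beaumont, Novak, Haddad, Pereira, Quinn, Amari and Szabo (Professor); then Okafor, Castillo and Sato (Associate Professor).
Among Beaumont, Novak, Haddad, Pereira, Quinn, Amari and Szabo, an endowed-chair holder before not an endowed-chair holder: Beaumont, Novak and Haddad (an endowed-chair holder) before Pereira, Quinn, Amari and Szabo (not an endowed-chair holder).
Beaumont, Novak and Haddad are each not designated emeritus, so the next rule applies.
Among Beaumont, Novak and Haddad, by date of appointment to current position (earlier first): Beaumont (Jun 24, 2008) before Novak (Apr 13, 2018) before Haddad (Dec 19, 2018).
Among Pereira, Quinn, Amari and Szabo, designated emeritus before not designated emeritus: Pereira and Quinn (designated emeritus) before Amari and Szabo (not designated emeritus).
Among Pereira and Quinn, by date of appointment to current position (earlier first): Pereira (Jan 5, 1999) before Quinn (Sep 6, 2004).
Amari and Szabo both have date of appointment to current position Dec 6, 2004, so the next rule applies.
Among Amari and Szabo, by date the degree was conferred (earlier first): Amari (2017-09-21) before Szabo (2017-11-11).
Okafor, Castillo and Sato are each an endowed-chair holder, so the next rule applies.
Okafor, Castillo and Sato are each not designated emeritus, so the next rule applies.
Among Okafor, Castillo and Sato, by date of appointment to current position (earlier first): Okafor (Jul 4, 2002) before Castillo (Apr 17, 2008) before Sato (Dec 15, 2009).
Full order: Beaumont, Novak, Haddad, Pereira, Quinn, Amari, Szabo, Okafor, Castillo, Sato.

Beaumont, Novak, Haddad, Pereira, Quinn, Amari, Szabo, Okafor, Castillo, Sato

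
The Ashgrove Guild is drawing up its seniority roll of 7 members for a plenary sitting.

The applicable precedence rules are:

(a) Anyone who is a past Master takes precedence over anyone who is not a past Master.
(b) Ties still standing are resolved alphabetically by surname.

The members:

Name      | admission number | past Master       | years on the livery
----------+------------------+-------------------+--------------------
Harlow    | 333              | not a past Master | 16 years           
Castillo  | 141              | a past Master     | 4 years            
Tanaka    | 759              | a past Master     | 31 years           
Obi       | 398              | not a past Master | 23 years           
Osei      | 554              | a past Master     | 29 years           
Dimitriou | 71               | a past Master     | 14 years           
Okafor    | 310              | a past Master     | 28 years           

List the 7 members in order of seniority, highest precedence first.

By the first rule: Castillo, Dimitriou, Okafor, Osei and Tanaka (each a past Master); then Harlow and Obi (both not a past Master).
Among Castillo, Dimitriou, Okafor, Osei and Tanaka, alphabetically by surname: Castillo before Dimitriou before Okafor before Osei before Tanaka.
Among Harlow and Obi, alphabetically by surname: Harlow before Obi.
Full order: Castillo, Dimitriou, Okafor, Osei, Tanaka, Harlow, Obi.

Castillo, Dimitriou, Okafor, Osei, Tanaka, Harlow, Obi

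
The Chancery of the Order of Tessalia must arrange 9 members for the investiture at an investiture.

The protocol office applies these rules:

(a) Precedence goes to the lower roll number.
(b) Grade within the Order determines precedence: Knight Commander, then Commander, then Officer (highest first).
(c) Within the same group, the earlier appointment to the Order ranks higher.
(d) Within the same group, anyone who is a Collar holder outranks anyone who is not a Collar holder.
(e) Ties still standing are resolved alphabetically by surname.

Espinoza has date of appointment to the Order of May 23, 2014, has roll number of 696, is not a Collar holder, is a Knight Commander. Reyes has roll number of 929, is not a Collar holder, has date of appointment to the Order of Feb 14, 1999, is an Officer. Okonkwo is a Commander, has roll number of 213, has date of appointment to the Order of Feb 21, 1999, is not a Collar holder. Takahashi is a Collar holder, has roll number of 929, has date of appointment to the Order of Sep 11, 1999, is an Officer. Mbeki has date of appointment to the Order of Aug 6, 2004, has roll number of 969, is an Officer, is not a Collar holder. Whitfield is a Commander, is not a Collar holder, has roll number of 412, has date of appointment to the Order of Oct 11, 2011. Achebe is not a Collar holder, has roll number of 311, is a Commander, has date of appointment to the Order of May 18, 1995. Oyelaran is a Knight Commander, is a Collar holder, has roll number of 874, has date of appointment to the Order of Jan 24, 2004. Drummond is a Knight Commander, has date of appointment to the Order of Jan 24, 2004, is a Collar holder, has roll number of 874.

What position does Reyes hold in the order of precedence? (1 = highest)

By roll number (lower first): Okonkwo (213); then Achebe (311); then Whitfield (412); then Espinoza (696); then Drummond and Oyelaran (both 874); then Reyes and Takahashi (both 929); then Mbeki (969).
Drummond and Oyelaran are each Knight Commander, so the next rule applies.
Drummond and Oyelaran both have date of appointment to the Order Jan 24, 2004, so the next rule applies.
Drummond and Oyelaran are each a Collar holder, so the next rule applies.
Among Drummond and Oyelaran, alphabetically by surname: Drummond before Oyelaran.
Reyes and Takahashi are each Officer, so the next rule applies.
Among Reyes and Takahashi, by date of appointment to the Order (earlier first): Reyes (Feb 14, 1999) before Takahashi (Sep 11, 1999).
Order: Okonkwo, Achebe, Whitfield, Espinoza, Drummond, Oyelaran, Reyes, Takahashi, Mbeki. So position 7.

7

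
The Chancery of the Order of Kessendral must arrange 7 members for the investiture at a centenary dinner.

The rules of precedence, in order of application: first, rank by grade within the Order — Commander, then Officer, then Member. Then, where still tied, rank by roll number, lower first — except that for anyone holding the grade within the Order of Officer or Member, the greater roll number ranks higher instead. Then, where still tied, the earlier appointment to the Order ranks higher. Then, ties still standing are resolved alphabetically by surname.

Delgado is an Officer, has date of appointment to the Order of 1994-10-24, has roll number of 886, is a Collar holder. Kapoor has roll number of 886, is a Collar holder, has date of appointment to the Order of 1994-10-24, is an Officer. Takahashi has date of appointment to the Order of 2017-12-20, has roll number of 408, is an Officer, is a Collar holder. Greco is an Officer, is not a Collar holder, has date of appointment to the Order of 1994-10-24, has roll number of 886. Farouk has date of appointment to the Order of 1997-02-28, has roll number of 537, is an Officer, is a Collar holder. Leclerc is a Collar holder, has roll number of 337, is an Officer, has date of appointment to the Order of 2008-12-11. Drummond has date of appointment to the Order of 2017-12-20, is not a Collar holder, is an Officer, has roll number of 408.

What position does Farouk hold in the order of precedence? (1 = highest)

By grade within the Order: Delgado, Greco, Kapoor, Farouk, Drummond, Takahashi and Leclerc (Officer).
Among Delgado, Greco, Kapoor, Farouk, Drummond, Takahashi and Leclerc, by roll number (higher first) (reversed rule for this group): Delgado, Greco and Kapoor (886) before Farouk (537) before Drummond and Takahashi (408) before Leclerc (337).
Delgado, Greco and Kapoor all have date of appointment to the Order 1994-10-24, so the next rule applies.
Among Delgado, Greco and Kapoor, alphabetically by surname: Delgado before Greco before Kapoor.
Drummond and Takahashi both have date of appointment to the Order 2017-12-20, so the next rule applies.
Among Drummond and Takahashi, alphabetically by surname: Drummond before Takahashi.
Order: Delgado, Greco, Kapoor, Farouk, Drummond, Takahashi, Leclerc. So position 4.

4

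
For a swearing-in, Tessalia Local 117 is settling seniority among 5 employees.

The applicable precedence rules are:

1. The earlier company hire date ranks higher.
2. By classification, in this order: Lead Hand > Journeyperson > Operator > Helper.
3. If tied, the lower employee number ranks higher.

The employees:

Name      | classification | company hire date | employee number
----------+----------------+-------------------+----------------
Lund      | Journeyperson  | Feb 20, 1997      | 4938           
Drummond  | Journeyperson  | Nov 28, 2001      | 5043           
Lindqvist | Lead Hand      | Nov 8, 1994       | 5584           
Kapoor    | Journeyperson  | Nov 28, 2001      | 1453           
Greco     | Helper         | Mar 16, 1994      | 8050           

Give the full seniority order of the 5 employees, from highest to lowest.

By company hire date (earlier first): Greco (Mar 16, 1994); then Lindqvist (Nov 8, 1994); then Lund (Feb 20, 1997); then Kapoor and Drummond (both Nov 28, 2001).
Kapoor and Drummond are each Journeyperson, so the next rule applies.
Among Kapoor and Drummond, by employee number (lower first): Kapoor (1453) before Drummond (5043).
Full order: Greco, Lindqvist, Lund, Kapoor, Drummond.

Greco, Lindqvist, Lund, Kapoor, Drummond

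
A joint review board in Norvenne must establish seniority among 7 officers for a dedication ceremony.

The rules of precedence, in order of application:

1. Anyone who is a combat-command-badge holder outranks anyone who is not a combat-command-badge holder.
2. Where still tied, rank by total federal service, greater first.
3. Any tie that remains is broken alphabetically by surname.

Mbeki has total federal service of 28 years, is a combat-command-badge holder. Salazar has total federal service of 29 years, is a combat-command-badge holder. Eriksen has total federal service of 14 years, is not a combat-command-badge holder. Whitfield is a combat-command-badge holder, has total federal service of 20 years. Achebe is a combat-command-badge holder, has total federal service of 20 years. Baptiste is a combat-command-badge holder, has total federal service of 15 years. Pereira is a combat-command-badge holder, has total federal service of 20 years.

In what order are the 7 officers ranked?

Salazar, Mbeki, Achebe, Pereira, Whitfield, Baptiste, Eriksen

By the first rule: Salazar, Mbeki, Achebe, Pereira, Whitfield and Baptiste (each a combat-command-badge holder); then Eriksen (not a combat-command-badge holder).
Among Salazar, Mbeki, Achebe, Pereira, Whitfield and Baptiste, by total federal service (higher first): Salazar (29 years) before Mbeki (28 years) before Achebe, Pereira and Whitfield (20 years) before Baptiste (15 years).
Among Achebe, Pereira and Whitfield, alphabetically by surname: Achebe before Pereira before Whitfield.
Full order: Salazar, Mbeki, Achebe, Pereira, Whitfield, Baptiste, Eriksen.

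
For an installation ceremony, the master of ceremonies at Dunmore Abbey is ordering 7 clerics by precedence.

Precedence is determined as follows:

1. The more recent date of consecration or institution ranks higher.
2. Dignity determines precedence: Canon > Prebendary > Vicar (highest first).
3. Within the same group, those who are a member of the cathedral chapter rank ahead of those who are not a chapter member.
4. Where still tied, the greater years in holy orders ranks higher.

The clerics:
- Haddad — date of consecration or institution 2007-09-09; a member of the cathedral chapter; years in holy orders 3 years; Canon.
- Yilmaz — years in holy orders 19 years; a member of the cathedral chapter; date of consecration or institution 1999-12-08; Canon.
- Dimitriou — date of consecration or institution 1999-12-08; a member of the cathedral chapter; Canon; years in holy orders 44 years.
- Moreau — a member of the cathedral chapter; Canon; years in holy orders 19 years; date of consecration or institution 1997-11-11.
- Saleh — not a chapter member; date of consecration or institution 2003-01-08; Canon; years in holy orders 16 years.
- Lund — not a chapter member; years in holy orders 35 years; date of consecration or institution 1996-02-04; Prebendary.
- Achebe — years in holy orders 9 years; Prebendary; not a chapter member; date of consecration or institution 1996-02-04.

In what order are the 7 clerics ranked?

Haddad, Saleh, Dimitriou, Yilmaz, Moreau, Lund, Achebe

By date of consecration or institution (later first): Haddad (2007-09-09); then Saleh (2003-01-08); then Dimitriou and Yilmaz (both 1999-12-08); then Moreau (1997-11-11); then Lund and Achebe (both 1996-02-04).
Dimitriou and Yilmaz are each Canon, so the next rule applies.
Dimitriou and Yilmaz are each a member of the cathedral chapter, so the next rule applies.
Among Dimitriou and Yilmaz, by years in holy orders (higher first): Dimitriou (44 years) before Yilmaz (19 years).
Lund and Achebe are each Prebendary, so the next rule applies.
Lund and Achebe are each not a chapter member, so the next rule applies.
Among Lund and Achebe, by years in holy orders (higher first): Lund (35 years) before Achebe (9 years).
Full order: Haddad, Saleh, Dimitriou, Yilmaz, Moreau, Lund, Achebe.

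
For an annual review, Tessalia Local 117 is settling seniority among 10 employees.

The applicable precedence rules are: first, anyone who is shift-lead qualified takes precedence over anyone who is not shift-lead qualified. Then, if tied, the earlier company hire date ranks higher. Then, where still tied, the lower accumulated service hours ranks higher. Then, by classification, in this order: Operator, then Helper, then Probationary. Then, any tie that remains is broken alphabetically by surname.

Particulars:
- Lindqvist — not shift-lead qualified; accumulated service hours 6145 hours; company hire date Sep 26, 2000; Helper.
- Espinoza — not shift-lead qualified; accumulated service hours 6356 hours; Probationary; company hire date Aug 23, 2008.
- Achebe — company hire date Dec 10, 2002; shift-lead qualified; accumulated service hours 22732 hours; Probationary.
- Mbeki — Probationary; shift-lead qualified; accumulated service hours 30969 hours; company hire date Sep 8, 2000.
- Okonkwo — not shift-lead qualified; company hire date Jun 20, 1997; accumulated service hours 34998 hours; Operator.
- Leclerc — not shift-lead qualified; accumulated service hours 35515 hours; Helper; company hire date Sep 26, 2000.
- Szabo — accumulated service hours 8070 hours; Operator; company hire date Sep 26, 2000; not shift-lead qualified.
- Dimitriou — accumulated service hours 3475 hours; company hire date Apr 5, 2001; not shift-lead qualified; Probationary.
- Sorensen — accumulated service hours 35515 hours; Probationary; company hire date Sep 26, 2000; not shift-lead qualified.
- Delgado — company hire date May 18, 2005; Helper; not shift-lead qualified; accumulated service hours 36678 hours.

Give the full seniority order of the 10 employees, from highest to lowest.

Mbeki, Achebe, Okonkwo, Lindqvist, Szabo, Leclerc, Sorensen, Dimitriou, Delgado, Espinoza

By the first rule: Mbeki and Achebe (both shift-lead qualified); then Okonkwo, Lindqvist, Szabo, Leclerc, Sorensen, Dimitriou, Delgado and Espinoza (each not shift-lead qualified).
Among Mbeki and Achebe, by company hire date (earlier first): Mbeki (Sep 8, 2000) before Achebe (Dec 10, 2002).
Among Okonkwo, Lindqvist, Szabo, Leclerc, Sorensen, Dimitriou, Delgado and Espinoza, by company hire date (earlier first): Okonkwo (Jun 20, 1997) before Lindqvist, Szabo, Leclerc and Sorensen (Sep 26, 2000) before Dimitriou (Apr 5, 2001) before Delgado (May 18, 2005) before Espinoza (Aug 23, 2008).
Among Lindqvist, Szabo, Leclerc and Sorensen, by accumulated service hours (lower first): Lindqvist (6145 hours) before Szabo (8070 hours) before Leclerc and Sorensen (35515 hours).
Among Leclerc and Sorensen, by classification: Leclerc (Helper) before Sorensen (Probationary).
Full order: Mbeki, Achebe, Okonkwo, Lindqvist, Szabo, Leclerc, Sorensen, Dimitriou, Delgado, Espinoza.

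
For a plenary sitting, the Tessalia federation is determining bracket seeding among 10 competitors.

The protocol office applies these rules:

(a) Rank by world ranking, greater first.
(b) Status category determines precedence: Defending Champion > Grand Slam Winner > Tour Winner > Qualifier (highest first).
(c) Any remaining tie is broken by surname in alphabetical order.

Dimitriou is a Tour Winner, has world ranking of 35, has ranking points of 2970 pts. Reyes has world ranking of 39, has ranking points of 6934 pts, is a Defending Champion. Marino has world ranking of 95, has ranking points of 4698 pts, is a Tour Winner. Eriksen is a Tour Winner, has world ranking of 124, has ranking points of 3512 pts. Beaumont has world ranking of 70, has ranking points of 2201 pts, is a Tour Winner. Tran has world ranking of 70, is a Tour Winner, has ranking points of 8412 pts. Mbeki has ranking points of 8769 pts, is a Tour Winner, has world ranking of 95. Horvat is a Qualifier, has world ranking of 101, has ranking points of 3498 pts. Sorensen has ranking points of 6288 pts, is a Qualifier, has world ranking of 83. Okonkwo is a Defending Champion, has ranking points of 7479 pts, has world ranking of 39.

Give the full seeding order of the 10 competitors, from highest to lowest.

Eriksen, Horvat, Marino, Mbeki, Sorensen, Beaumont, Tran, Okonkwo, Reyes, Dimitriou

By world ranking (higher first): Eriksen (124); then Horvat (101); then Marino and Mbeki (both 95); then Sorensen (83); then Beaumont and Tran (both 70); then Okonkwo and Reyes (both 39); then Dimitriou (35).
Marino and Mbeki are each Tour Winner, so the next rule applies.
Among Marino and Mbeki, alphabetically by surname: Marino before Mbeki.
Beaumont and Tran are each Tour Winner, so the next rule applies.
Among Beaumont and Tran, alphabetically by surname: Beaumont before Tran.
Okonkwo and Reyes are each Defending Champion, so the next rule applies.
Among Okonkwo and Reyes, alphabetically by surname: Okonkwo before Reyes.
Full order: Eriksen, Horvat, Marino, Mbeki, Sorensen, Beaumont, Tran, Okonkwo, Reyes, Dimitriou.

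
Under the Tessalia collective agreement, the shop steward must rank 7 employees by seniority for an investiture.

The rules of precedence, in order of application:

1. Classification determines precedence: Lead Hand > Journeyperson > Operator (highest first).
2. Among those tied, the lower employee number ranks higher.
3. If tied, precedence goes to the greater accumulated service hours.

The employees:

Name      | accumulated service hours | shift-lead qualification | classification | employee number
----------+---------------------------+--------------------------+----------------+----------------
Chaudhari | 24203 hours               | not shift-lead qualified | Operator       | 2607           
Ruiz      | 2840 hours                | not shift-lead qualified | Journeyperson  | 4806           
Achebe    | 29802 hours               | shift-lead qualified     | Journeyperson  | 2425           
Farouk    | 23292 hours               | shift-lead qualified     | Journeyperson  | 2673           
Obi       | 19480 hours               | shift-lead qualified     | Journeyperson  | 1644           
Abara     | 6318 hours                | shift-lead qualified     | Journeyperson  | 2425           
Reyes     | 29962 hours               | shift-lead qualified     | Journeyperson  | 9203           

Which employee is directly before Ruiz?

Farouk

By classification: Obi, Achebe, Abara, Farouk, Ruiz and Reyes (Journeyperson); then Chaudhari (Operator).
Among Obi, Achebe, Abara, Farouk, Ruiz and Reyes, by employee number (lower first): Obi (1644) before Achebe and Abara (2425) before Farouk (2673) before Ruiz (4806) before Reyes (9203).
Among Achebe and Abara, by accumulated service hours (higher first): Achebe (29802 hours) before Abara (6318 hours).
Order: Obi, Achebe, Abara, Farouk, Ruiz, Reyes, Chaudhari.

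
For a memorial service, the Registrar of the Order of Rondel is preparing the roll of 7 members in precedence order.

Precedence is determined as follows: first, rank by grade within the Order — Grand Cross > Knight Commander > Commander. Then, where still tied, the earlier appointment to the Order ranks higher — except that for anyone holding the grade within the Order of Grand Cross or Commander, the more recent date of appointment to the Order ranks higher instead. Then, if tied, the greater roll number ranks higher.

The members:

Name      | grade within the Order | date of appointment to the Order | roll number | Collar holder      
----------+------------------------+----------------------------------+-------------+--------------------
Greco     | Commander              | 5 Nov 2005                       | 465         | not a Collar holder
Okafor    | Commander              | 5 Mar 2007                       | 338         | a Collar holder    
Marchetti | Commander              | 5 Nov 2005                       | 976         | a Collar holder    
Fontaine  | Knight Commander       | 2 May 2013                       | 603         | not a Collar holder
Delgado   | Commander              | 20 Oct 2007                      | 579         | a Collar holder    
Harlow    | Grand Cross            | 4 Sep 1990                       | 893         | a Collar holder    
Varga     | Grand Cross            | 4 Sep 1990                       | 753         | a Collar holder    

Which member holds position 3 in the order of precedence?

Fontaine

By grade within the Order: Harlow and Varga (Grand Cross); then Fontaine (Knight Commander); then Delgado, Okafor, Marchetti and Greco (Commander).
Harlow and Varga both have date of appointment to the Order 4 Sep 1990, so the next rule applies.
Among Harlow and Varga, by roll number (higher first): Harlow (893) before Varga (753).
Among Delgado, Okafor, Marchetti and Greco, by date of appointment to the Order (later first) (reversed rule for this group): Delgado (20 Oct 2007) before Okafor (5 Mar 2007) before Marchetti and Greco (5 Nov 2005).
Among Marchetti and Greco, by roll number (higher first): Marchetti (976) before Greco (465).
Order: Harlow, Varga, Fontaine, Delgado, Okafor, Marchetti, Greco.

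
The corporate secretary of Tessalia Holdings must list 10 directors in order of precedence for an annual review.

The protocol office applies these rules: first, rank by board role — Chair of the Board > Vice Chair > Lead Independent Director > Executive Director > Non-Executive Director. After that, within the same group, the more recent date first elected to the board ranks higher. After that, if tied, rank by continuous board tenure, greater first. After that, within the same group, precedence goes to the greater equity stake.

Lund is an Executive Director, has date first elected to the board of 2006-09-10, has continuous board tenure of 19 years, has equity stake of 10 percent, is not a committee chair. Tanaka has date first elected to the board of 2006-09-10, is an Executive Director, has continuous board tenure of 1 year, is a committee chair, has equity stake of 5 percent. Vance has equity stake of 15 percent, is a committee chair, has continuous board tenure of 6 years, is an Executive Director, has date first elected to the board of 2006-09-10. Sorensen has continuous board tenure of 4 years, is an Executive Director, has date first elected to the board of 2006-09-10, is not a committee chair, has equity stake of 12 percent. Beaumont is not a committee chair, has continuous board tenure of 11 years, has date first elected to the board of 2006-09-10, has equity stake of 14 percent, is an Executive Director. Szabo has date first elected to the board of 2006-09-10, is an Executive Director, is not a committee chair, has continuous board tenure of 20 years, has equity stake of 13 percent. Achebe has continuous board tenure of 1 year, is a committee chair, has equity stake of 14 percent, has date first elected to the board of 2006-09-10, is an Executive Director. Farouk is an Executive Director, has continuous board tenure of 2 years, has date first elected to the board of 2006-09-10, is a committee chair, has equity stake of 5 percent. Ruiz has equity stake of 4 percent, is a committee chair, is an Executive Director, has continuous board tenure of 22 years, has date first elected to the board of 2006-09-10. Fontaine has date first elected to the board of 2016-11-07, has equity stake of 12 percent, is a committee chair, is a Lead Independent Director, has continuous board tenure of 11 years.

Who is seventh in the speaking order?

Sorensen

By board role: Fontaine (Lead Independent Director); then Ruiz, Szabo, Lund, Beaumont, Vance, Sorensen, Farouk, Achebe and Tanaka (Executive Director).
Ruiz, Szabo, Lund, Beaumont, Vance, Sorensen, Farouk, Achebe and Tanaka all have date first elected to the board 2006-09-10, so the next rule applies.
Among Ruiz, Szabo, Lund, Beaumont, Vance, Sorensen, Farouk, Achebe and Tanaka, by continuous board tenure (higher first): Ruiz (22 years) before Szabo (20 years) before Lund (19 years) before Beaumont (11 years) before Vance (6 years) before Sorensen (4 years) before Farouk (2 years) before Achebe and Tanaka (1 year).
Among Achebe and Tanaka, by equity stake (higher first): Achebe (14 percent) before Tanaka (5 percent).
Order: Fontaine, Ruiz, Szabo, Lund, Beaumont, Vance, Sorensen, Farouk, Achebe, Tanaka.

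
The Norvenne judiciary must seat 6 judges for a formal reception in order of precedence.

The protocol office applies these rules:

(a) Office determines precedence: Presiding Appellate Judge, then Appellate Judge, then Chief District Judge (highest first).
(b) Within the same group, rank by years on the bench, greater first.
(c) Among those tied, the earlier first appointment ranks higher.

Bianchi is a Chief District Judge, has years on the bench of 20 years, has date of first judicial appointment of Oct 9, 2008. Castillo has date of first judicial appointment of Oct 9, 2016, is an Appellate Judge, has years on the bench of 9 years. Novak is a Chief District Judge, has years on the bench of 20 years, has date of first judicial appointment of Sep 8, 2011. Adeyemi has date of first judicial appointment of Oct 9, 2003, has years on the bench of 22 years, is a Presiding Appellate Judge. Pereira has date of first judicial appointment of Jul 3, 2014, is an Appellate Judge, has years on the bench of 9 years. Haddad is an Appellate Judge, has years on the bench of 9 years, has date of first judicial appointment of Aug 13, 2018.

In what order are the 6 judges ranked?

By office: Adeyemi (Presiding Appellate Judge); then Pereira, Castillo and Haddad (Appellate Judge); then Bianchi and Novak (Chief District Judge).
Pereira, Castillo and Haddad all have years on the bench 9 years, so the next rule applies.
Among Pereira, Castillo and Haddad, by date of first judicial appointment (earlier first): Pereira (Jul 3, 2014) before Castillo (Oct 9, 2016) before Haddad (Aug 13, 2018).
Bianchi and Novak both have years on the bench 20 years, so the next rule applies.
Among Bianchi and Novak, by date of first judicial appointment (earlier first): Bianchi (Oct 9, 2008) before Novak (Sep 8, 2011).
Full order: Adeyemi, Pereira, Castillo, Haddad, Bianchi, Novak.

Adeyemi, Pereira, Castillo, Haddad, Bianchi, Novak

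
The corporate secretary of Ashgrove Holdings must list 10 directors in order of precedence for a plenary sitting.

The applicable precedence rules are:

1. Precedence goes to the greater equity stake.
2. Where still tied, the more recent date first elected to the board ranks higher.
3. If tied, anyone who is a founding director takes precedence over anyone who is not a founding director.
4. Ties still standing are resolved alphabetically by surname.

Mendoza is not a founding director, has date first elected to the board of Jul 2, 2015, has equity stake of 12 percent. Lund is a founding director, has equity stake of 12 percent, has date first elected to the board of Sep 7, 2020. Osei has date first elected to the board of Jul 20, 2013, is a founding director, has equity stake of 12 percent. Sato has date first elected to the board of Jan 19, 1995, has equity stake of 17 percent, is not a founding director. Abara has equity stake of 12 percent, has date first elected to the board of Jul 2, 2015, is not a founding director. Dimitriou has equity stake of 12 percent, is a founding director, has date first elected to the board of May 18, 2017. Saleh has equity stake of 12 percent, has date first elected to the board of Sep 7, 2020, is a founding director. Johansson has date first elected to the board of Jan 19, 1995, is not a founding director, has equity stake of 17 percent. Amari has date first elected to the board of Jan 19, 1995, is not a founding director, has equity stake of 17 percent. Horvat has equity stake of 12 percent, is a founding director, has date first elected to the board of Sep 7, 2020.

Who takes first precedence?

By equity stake (higher first): Amari, Johansson and Sato (each 17 percent); then Horvat, Lund, Saleh, Dimitriou, Abara, Mendoza and Osei (each 12 percent).
Amari, Johansson and Sato all have date first elected to the board Jan 19, 1995, so the next rule applies.
Amari, Johansson and Sato are each not a founding director, so the next rule applies.
Among Amari, Johansson and Sato, alphabetically by surname: Amari before Johansson before Sato.
Among Horvat, Lund, Saleh, Dimitriou, Abara, Mendoza and Osei, by date first elected to the board (later first): Horvat, Lund and Saleh (Sep 7, 2020) before Dimitriou (May 18, 2017) before Abara and Mendoza (Jul 2, 2015) before Osei (Jul 20, 2013).
Horvat, Lund and Saleh are each a founding director, so the next rule applies.
Among Horvat, Lund and Saleh, alphabetically by surname: Horvat before Lund before Saleh.
Abara and Mendoza are each not a founding director, so the next rule applies.
Among Abara and Mendoza, alphabetically by surname: Abara before Mendoza.
Order: Amari, Johansson, Sato, Horvat, Lund, Saleh, Dimitriou, Abara, Mendoza, Osei.

Amari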